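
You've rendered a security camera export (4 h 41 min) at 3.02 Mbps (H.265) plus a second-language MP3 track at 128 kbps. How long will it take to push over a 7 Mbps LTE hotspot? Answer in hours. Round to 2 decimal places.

4 h 41 min = 281 min = 16860 s
Audio: 128 kbps = 0.128 Mbps.
Total bitrate: 3.148 Mbps.
File: 3.148 Mbps × 16860 s = 53075.3 Mb.
At 7 Mbps: 53075.3 / 7 = 7582.2 s ≈ 2.11 hours.

2.11 hours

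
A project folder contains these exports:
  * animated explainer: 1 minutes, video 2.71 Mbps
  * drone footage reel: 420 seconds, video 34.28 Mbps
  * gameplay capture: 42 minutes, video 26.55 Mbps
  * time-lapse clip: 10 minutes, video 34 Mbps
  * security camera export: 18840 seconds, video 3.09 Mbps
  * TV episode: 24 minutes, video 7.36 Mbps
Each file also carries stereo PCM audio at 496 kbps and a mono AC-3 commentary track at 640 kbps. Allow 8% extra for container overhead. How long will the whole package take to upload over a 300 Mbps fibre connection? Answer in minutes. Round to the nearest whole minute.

12 minutes

Audio total: 496 + 640 = 1136 kbps = 1.136 Mbps.
animated explainer: 3.846 Mbps × 60 s × 1.08 = 249.2 Mb
drone footage reel: 35.416 Mbps × 420 s × 1.08 = 16064.7 Mb
gameplay capture: 27.686 Mbps × 2520 s × 1.08 = 75350.2 Mb
time-lapse clip: 35.136 Mbps × 600 s × 1.08 = 22768.1 Mb
security camera export: 4.226 Mbps × 18840 s × 1.08 = 85987.3 Mb
TV episode: 8.496 Mbps × 1440 s × 1.08 = 13213.0 Mb
Total: 213632.5 Mb = 26704.1 MB.
At 300 Mbps: 213632.5 / 300 = 712 s ≈ 11.9 minutes.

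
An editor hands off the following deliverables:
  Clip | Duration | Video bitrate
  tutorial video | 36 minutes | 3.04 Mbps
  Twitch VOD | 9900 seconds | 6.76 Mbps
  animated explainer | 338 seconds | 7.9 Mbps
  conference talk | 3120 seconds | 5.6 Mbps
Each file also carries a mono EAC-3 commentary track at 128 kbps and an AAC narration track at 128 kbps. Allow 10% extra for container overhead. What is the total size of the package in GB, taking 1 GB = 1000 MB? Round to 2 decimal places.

13.42 GB

Audio total: 128 + 128 = 256 kbps = 0.256 Mbps.
tutorial video: 3.296 Mbps × 2160 s × 1.10 = 7831.3 Mb
Twitch VOD: 7.016 Mbps × 9900 s × 1.10 = 76404.2 Mb
animated explainer: 8.156 Mbps × 338 s × 1.10 = 3032.4 Mb
conference talk: 5.856 Mbps × 3120 s × 1.10 = 20097.8 Mb
Total: 107365.7 Mb = 13420.7 MB.
= 13.42 GB.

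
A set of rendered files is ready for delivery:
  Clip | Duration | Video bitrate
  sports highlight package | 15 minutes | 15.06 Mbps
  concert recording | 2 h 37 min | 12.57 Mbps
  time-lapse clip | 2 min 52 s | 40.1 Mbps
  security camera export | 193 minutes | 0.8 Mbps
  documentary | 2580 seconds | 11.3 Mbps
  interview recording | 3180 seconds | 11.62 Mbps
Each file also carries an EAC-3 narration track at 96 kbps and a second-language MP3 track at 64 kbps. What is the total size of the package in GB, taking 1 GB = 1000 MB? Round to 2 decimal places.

27.34 GB

Audio total: 96 + 64 = 160 kbps = 0.160 Mbps.
sports highlight package: 15.220 Mbps × 900 s = 13698.0 Mb
concert recording: 12.730 Mbps × 9420 s = 119916.6 Mb
time-lapse clip: 40.260 Mbps × 172 s = 6924.7 Mb
security camera export: 0.960 Mbps × 11580 s = 11116.8 Mb
documentary: 11.460 Mbps × 2580 s = 29566.8 Mb
interview recording: 11.780 Mbps × 3180 s = 37460.4 Mb
Total: 218683.3 Mb = 27335.4 MB.
= 27.34 GB.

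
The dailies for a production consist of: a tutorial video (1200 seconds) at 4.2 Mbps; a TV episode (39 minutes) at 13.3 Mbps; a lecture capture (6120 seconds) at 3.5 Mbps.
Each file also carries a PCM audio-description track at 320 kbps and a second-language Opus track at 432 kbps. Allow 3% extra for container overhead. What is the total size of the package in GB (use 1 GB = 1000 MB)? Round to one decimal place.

8.3 GB

Audio total: 320 + 432 = 752 kbps = 0.752 Mbps.
tutorial video: 4.952 Mbps × 1200 s × 1.03 = 6120.7 Mb
TV episode: 14.052 Mbps × 2340 s × 1.03 = 33868.1 Mb
lecture capture: 4.252 Mbps × 6120 s × 1.03 = 26802.9 Mb
Total: 66791.7 Mb = 8349.0 MB.
= 8.349 GB.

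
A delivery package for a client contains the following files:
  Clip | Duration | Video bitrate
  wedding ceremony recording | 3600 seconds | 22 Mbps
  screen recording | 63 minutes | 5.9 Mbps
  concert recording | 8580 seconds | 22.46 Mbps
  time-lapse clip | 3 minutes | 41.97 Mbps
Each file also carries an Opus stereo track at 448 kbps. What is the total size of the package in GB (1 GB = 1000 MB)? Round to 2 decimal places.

38.62 GB

Audio: 448 kbps = 0.448 Mbps.
wedding ceremony recording: 22.448 Mbps × 3600 s = 80812.8 Mb
screen recording: 6.348 Mbps × 3780 s = 23995.4 Mb
concert recording: 22.908 Mbps × 8580 s = 196550.6 Mb
time-lapse clip: 42.418 Mbps × 180 s = 7635.2 Mb
Total: 308994.1 Mb = 38624.3 MB.
= 38.62 GB.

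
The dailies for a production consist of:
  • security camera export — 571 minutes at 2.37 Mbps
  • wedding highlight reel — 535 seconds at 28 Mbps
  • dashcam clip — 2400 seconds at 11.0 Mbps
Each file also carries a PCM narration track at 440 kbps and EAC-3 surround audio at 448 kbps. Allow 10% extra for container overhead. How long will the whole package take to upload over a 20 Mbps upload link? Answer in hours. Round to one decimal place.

Audio total: 440 + 448 = 888 kbps = 0.888 Mbps.
security camera export: 3.258 Mbps × 34260 s × 1.10 = 122781.0 Mb
wedding highlight reel: 28.888 Mbps × 535 s × 1.10 = 17000.6 Mb
dashcam clip: 11.888 Mbps × 2400 s × 1.10 = 31384.3 Mb
Total: 171165.9 Mb = 21395.7 MB.
At 20 Mbps: 171165.9 / 20 = 8558 s ≈ 2.38 hours.

2.4 hours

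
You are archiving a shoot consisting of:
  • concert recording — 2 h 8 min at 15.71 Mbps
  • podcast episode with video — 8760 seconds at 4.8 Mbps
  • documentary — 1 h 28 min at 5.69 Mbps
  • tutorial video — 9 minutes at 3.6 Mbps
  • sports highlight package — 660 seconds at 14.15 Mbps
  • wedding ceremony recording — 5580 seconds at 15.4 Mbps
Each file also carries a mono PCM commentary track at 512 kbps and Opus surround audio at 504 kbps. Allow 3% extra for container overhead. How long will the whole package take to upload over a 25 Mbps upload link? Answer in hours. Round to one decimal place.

Audio total: 512 + 504 = 1016 kbps = 1.016 Mbps.
concert recording: 16.726 Mbps × 7680 s × 1.03 = 132309.4 Mb
podcast episode with video: 5.816 Mbps × 8760 s × 1.03 = 52476.6 Mb
documentary: 6.706 Mbps × 5280 s × 1.03 = 36469.9 Mb
tutorial video: 4.616 Mbps × 540 s × 1.03 = 2567.4 Mb
sports highlight package: 15.166 Mbps × 660 s × 1.03 = 10309.8 Mb
wedding ceremony recording: 16.416 Mbps × 5580 s × 1.03 = 94349.3 Mb
Total: 328482.5 Mb = 41060.3 MB.
At 25 Mbps: 328482.5 / 25 = 13139 s ≈ 3.65 hours.

3.6 hours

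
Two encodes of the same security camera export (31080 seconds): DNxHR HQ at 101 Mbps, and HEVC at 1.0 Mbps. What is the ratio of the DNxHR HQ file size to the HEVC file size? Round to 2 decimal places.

DNxHR HQ: 101.000 Mbps × 31080 s = 3139080.0 Mb = 365.437 GiB.
HEVC: 1.000 Mbps × 31080 s = 31080.0 Mb = 3.618 GiB.
Ratio: 365.437 / 3.618 = 101.000.

101.00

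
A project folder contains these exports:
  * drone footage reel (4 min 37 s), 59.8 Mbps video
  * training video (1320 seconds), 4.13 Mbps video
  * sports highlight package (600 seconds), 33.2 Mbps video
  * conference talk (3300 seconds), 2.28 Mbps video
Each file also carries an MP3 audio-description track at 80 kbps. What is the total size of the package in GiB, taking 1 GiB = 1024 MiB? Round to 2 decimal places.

5.81 GiB

Audio: 80 kbps = 0.080 Mbps.
drone footage reel: 59.880 Mbps × 277 s = 16586.8 Mb
training video: 4.210 Mbps × 1320 s = 5557.2 Mb
sports highlight package: 33.280 Mbps × 600 s = 19968.0 Mb
conference talk: 2.360 Mbps × 3300 s = 7788.0 Mb
Total: 49900.0 Mb = 6237.5 MB.
= 5.809 GiB.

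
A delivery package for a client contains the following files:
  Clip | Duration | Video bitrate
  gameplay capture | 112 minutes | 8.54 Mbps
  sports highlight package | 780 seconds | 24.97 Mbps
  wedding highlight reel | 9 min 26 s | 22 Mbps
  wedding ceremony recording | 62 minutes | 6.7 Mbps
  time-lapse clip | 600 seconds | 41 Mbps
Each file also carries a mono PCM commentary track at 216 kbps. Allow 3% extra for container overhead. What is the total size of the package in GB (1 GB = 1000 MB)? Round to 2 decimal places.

Audio: 216 kbps = 0.216 Mbps.
gameplay capture: 8.756 Mbps × 6720 s × 1.03 = 60605.5 Mb
sports highlight package: 25.186 Mbps × 780 s × 1.03 = 20234.4 Mb
wedding highlight reel: 22.216 Mbps × 566 s × 1.03 = 12951.5 Mb
wedding ceremony recording: 6.916 Mbps × 3720 s × 1.03 = 26499.3 Mb
time-lapse clip: 41.216 Mbps × 600 s × 1.03 = 25471.5 Mb
Total: 145762.3 Mb = 18220.3 MB.
= 18.22 GB.

18.22 GB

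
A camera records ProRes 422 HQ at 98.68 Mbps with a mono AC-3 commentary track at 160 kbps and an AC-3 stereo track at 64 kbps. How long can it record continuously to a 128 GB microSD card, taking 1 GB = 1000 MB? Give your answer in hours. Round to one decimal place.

Audio total: 160 + 64 = 224 kbps = 0.224 Mbps.
Total bitrate: 98.68 + 0.224 = 98.904 Mbps.
Capacity: 128 GB = 1,024,000 Mb.
Recording time: 1,024,000 / 98.904 = 10,353 s ≈ 2.88 hours.

2.9 hours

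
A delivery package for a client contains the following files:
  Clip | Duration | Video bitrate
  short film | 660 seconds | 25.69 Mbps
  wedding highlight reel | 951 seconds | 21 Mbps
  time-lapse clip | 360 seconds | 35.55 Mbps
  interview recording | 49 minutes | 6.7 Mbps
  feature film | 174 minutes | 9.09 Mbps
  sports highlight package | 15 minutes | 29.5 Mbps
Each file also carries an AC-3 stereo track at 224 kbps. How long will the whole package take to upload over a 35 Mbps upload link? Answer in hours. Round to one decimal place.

1.5 hours

Audio: 224 kbps = 0.224 Mbps.
short film: 25.914 Mbps × 660 s = 17103.2 Mb
wedding highlight reel: 21.224 Mbps × 951 s = 20184.0 Mb
time-lapse clip: 35.774 Mbps × 360 s = 12878.6 Mb
interview recording: 6.924 Mbps × 2940 s = 20356.6 Mb
feature film: 9.314 Mbps × 10440 s = 97238.2 Mb
sports highlight package: 29.724 Mbps × 900 s = 26751.6 Mb
Total: 194512.2 Mb = 24314.0 MB.
At 35 Mbps: 194512.2 / 35 = 5557 s ≈ 1.54 hours.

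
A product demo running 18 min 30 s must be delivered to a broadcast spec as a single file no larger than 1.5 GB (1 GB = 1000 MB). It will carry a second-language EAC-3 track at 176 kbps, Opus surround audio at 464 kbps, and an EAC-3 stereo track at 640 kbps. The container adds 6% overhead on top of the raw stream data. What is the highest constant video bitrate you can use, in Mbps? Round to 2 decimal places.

8.92 Mbps

Budget: 1.5 GB = 12000.0 Mb.
Stream payload after overhead: 12000.0 / 1.06 = 11320.8 Mb.
18 min 30 s = 1110 s
Total bitrate budget: 11320.8 Mb / 1110 s = 10.199 Mbps.
Audio total: 176 + 464 + 640 = 1280 kbps = 1.280 Mbps.
Video: 10.199 − 1.280 = 8.919 Mbps.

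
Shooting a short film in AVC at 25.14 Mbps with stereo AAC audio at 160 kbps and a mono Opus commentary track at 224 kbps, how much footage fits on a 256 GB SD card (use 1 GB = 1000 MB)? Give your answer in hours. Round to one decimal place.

22.3 hours

Audio total: 160 + 224 = 384 kbps = 0.384 Mbps.
Total bitrate: 25.14 + 0.384 = 25.524 Mbps.
Capacity: 256 GB = 2,048,000 Mb.
Recording time: 2,048,000 / 25.524 = 80,238 s ≈ 22.3 hours.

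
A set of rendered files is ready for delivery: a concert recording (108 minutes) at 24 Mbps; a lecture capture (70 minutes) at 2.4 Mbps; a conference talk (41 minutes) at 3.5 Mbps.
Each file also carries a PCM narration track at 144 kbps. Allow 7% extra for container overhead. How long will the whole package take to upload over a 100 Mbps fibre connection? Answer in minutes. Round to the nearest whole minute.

Audio: 144 kbps = 0.144 Mbps.
concert recording: 24.144 Mbps × 6480 s × 1.07 = 167404.8 Mb
lecture capture: 2.544 Mbps × 4200 s × 1.07 = 11432.7 Mb
conference talk: 3.644 Mbps × 2460 s × 1.07 = 9591.7 Mb
Total: 188429.3 Mb = 23553.7 MB.
At 100 Mbps: 188429.3 / 100 = 1884 s ≈ 31.4 minutes.

31 minutes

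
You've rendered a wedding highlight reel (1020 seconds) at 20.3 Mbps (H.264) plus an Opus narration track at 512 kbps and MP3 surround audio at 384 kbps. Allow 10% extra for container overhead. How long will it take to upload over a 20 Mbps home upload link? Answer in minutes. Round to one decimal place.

Audio total: 512 + 384 = 896 kbps = 0.896 Mbps.
Total bitrate: 21.196 Mbps.
File: 21.196 Mbps × 1020 s = 21619.9 Mb.
With 10% container overhead: ×1.10. → 23781.9 Mb.
At 20 Mbps: 23781.9 / 20 = 1189.1 s ≈ 19.8 minutes.

19.8 minutes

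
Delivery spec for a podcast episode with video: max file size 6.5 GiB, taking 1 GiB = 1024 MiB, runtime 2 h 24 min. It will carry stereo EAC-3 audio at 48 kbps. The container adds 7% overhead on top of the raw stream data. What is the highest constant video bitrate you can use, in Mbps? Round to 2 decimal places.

Budget: 6.5 GiB = 55834.6 Mb.
Stream payload after overhead: 55834.6 / 1.07 = 52181.8 Mb.
2 h 24 min = 144 min = 8640 s
Total bitrate budget: 52181.8 Mb / 8640 s = 6.040 Mbps.
Audio: 48 kbps = 0.048 Mbps.
Video: 6.040 − 0.048 = 5.992 Mbps.

5.99 Mbps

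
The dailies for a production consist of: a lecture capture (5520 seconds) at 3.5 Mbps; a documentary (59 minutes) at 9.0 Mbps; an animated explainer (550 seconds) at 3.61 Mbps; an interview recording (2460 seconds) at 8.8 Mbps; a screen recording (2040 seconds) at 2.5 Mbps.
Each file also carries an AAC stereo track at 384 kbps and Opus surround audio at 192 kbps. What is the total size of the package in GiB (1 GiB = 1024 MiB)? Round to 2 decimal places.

Audio total: 384 + 192 = 576 kbps = 0.576 Mbps.
lecture capture: 4.076 Mbps × 5520 s = 22499.5 Mb
documentary: 9.576 Mbps × 3540 s = 33899.0 Mb
animated explainer: 4.186 Mbps × 550 s = 2302.3 Mb
interview recording: 9.376 Mbps × 2460 s = 23065.0 Mb
screen recording: 3.076 Mbps × 2040 s = 6275.0 Mb
Total: 88040.9 Mb = 11005.1 MB.
= 10.25 GiB.

10.25 GiB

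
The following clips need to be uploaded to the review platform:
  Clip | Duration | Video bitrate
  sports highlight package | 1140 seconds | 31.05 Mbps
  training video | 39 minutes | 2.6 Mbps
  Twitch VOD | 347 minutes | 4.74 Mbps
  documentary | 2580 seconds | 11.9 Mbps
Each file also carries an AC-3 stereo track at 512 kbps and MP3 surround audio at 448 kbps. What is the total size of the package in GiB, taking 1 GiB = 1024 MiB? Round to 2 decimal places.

Audio total: 512 + 448 = 960 kbps = 0.960 Mbps.
sports highlight package: 32.010 Mbps × 1140 s = 36491.4 Mb
training video: 3.560 Mbps × 2340 s = 8330.4 Mb
Twitch VOD: 5.700 Mbps × 20820 s = 118674.0 Mb
documentary: 12.860 Mbps × 2580 s = 33178.8 Mb
Total: 196674.6 Mb = 24584.3 MB.
= 22.90 GiB.

22.90 GiB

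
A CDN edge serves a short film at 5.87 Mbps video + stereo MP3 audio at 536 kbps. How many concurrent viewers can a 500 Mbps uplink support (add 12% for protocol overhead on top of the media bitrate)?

69

Audio: 536 kbps = 0.536 Mbps.
Per-viewer media rate: 6.406 Mbps.
On the wire with 12% overhead: 7.175 Mbps.
500 Mbps = 500.0 Mbps; 500.0 / 7.175 = 69.69 → 69 viewers.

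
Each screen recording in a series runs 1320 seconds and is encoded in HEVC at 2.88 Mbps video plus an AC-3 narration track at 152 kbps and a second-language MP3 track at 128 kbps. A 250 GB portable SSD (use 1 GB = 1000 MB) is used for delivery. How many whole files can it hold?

Audio total: 152 + 128 = 280 kbps = 0.280 Mbps.
Total bitrate: 3.160 Mbps.
Per item: 3.160 Mbps × 1320 s = 4,171 Mb = 521.4 MB.
Capacity: 250 GB = 2,000,000 Mb; 479.48 items → 479 complete.

479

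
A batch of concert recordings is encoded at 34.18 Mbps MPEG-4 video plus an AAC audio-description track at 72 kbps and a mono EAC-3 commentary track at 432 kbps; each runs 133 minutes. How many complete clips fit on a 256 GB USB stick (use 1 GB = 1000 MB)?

133 min = 7980 s
Audio total: 72 + 432 = 504 kbps = 0.504 Mbps.
Total bitrate: 34.684 Mbps.
Per item: 34.684 Mbps × 7980 s = 276,778 Mb = 34,597 MB.
Capacity: 256 GB = 2,048,000 Mb; 7.40 items → 7 complete.

7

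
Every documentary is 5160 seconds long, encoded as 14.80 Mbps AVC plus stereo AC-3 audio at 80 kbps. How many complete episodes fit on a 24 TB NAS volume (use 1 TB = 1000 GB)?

Audio: 80 kbps = 0.080 Mbps.
Total bitrate: 14.880 Mbps.
Per item: 14.880 Mbps × 5160 s = 76,781 Mb = 9,598 MB.
Capacity: 24 TB = 192,000,000 Mb; 2500.63 items → 2500 complete.

2500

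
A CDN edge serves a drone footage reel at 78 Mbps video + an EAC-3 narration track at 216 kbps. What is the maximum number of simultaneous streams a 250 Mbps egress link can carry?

Audio: 216 kbps = 0.216 Mbps.
Per-viewer media rate: 78.216 Mbps.
250 Mbps = 250.0 Mbps; 250.0 / 78.216 = 3.20 → 3 viewers.

3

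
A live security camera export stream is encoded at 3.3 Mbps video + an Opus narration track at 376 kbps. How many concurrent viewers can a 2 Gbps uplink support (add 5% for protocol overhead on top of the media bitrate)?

Audio: 376 kbps = 0.376 Mbps.
Per-viewer media rate: 3.676 Mbps.
On the wire with 5% overhead: 3.860 Mbps.
2 Gbps = 2,000 Mbps; 2,000 / 3.860 = 518.16 → 518 viewers.

518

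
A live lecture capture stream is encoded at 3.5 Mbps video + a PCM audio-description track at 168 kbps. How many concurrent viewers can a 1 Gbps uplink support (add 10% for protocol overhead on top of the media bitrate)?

Audio: 168 kbps = 0.168 Mbps.
Per-viewer media rate: 3.668 Mbps.
On the wire with 10% overhead: 4.035 Mbps.
1 Gbps = 1,000 Mbps; 1,000 / 4.035 = 247.84 → 247 viewers.

247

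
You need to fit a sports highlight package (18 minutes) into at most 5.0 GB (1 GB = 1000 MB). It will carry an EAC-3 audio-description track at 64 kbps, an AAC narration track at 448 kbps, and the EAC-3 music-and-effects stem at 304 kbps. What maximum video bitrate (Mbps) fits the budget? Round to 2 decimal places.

Budget: 5.0 GB = 40000.0 Mb.
18 min = 1080 s
Total bitrate budget: 40000.0 Mb / 1080 s = 37.037 Mbps.
Audio total: 64 + 448 + 304 = 816 kbps = 0.816 Mbps.
Video: 37.037 − 0.816 = 36.221 Mbps.

36.22 Mbps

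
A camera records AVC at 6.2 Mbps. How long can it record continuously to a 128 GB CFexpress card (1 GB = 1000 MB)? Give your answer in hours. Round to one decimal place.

45.9 hours

Capacity: 128 GB = 1,024,000 Mb.
Recording time: 1,024,000 / 6.200 = 165,161 s ≈ 45.9 hours.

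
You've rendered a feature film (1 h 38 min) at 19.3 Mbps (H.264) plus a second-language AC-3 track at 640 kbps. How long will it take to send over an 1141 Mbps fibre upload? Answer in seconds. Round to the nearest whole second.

103 seconds

1 h 38 min = 98 min = 5880 s
Audio: 640 kbps = 0.640 Mbps.
Total bitrate: 19.940 Mbps.
File: 19.940 Mbps × 5880 s = 117247.2 Mb.
At 1141 Mbps: 117247.2 / 1141 = 102.8 s ≈ 103 seconds.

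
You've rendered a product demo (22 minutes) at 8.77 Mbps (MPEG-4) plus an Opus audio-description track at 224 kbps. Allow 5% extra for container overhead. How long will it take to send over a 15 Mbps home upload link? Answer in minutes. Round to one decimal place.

22 min = 1320 s
Audio: 224 kbps = 0.224 Mbps.
Total bitrate: 8.994 Mbps.
File: 8.994 Mbps × 1320 s = 11872.1 Mb.
With 5% container overhead: ×1.05. → 12465.7 Mb.
At 15 Mbps: 12465.7 / 15 = 831.0 s ≈ 13.9 minutes.

13.9 minutes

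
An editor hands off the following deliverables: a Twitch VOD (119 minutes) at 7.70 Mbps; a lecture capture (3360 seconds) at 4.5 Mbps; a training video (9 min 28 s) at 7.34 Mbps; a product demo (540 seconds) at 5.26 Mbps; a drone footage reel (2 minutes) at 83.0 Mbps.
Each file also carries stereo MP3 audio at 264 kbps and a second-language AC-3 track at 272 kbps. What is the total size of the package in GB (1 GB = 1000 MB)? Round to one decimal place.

11.7 GB

Audio total: 264 + 272 = 536 kbps = 0.536 Mbps.
Twitch VOD: 8.236 Mbps × 7140 s = 58805.0 Mb
lecture capture: 5.036 Mbps × 3360 s = 16921.0 Mb
training video: 7.876 Mbps × 568 s = 4473.6 Mb
product demo: 5.796 Mbps × 540 s = 3129.8 Mb
drone footage reel: 83.536 Mbps × 120 s = 10024.3 Mb
Total: 93353.7 Mb = 11669.2 MB.
= 11.67 GB.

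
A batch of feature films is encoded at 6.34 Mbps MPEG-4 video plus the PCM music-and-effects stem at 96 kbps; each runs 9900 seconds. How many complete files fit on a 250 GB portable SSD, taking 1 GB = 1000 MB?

31

Audio: 96 kbps = 0.096 Mbps.
Total bitrate: 6.436 Mbps.
Per item: 6.436 Mbps × 9900 s = 63,716 Mb = 7,965 MB.
Capacity: 250 GB = 2,000,000 Mb; 31.39 items → 31 complete.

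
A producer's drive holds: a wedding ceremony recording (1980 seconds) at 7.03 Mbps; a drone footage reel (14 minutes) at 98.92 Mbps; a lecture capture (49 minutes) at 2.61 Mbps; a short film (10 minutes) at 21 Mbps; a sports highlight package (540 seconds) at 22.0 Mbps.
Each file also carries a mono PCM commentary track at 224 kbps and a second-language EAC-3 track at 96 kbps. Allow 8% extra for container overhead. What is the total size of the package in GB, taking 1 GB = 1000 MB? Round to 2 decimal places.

Audio total: 224 + 96 = 320 kbps = 0.320 Mbps.
wedding ceremony recording: 7.350 Mbps × 1980 s × 1.08 = 15717.2 Mb
drone footage reel: 99.240 Mbps × 840 s × 1.08 = 90030.5 Mb
lecture capture: 2.930 Mbps × 2940 s × 1.08 = 9303.3 Mb
short film: 21.320 Mbps × 600 s × 1.08 = 13815.4 Mb
sports highlight package: 22.320 Mbps × 540 s × 1.08 = 13017.0 Mb
Total: 141883.5 Mb = 17735.4 MB.
= 17.74 GB.

17.74 GB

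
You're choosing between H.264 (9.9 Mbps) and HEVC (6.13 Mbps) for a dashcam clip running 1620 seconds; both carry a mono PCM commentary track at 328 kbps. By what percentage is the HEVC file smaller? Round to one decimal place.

36.9%

Audio: 328 kbps = 0.328 Mbps.
H.264: 10.228 Mbps × 1620 s = 16569.4 Mb = 2.071 GB.
HEVC: 6.458 Mbps × 1620 s = 10462.0 Mb = 1.308 GB.
Reduction: (1 − 1.308/2.071) × 100 = 36.86%.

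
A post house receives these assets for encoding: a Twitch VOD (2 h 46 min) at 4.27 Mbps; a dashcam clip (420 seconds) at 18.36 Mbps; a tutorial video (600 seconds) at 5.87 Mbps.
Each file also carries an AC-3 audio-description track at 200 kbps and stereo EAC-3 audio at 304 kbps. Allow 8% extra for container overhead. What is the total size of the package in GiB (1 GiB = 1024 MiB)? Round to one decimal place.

7.5 GiB

Audio total: 200 + 304 = 504 kbps = 0.504 Mbps.
Twitch VOD: 4.774 Mbps × 9960 s × 1.08 = 51353.0 Mb
dashcam clip: 18.864 Mbps × 420 s × 1.08 = 8556.7 Mb
tutorial video: 6.374 Mbps × 600 s × 1.08 = 4130.4 Mb
Total: 64040.0 Mb = 8005.0 MB.
= 7.455 GiB.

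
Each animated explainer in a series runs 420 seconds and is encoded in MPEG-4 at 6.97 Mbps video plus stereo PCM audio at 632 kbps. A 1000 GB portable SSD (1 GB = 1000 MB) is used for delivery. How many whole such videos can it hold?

Audio: 632 kbps = 0.632 Mbps.
Total bitrate: 7.602 Mbps.
Per item: 7.602 Mbps × 420 s = 3,193 Mb = 399.1 MB.
Capacity: 1000 GB = 8,000,000 Mb; 2505.61 items → 2505 complete.

2505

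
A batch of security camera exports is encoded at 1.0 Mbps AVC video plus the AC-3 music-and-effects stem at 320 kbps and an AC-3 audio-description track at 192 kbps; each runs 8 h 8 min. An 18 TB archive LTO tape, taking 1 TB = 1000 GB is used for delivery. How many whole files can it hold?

8 h 8 min = 488 min = 29280 s
Audio total: 320 + 192 = 512 kbps = 0.512 Mbps.
Total bitrate: 1.512 Mbps.
Per item: 1.512 Mbps × 29280 s = 44,271 Mb = 5,534 MB.
Capacity: 18 TB = 144,000,000 Mb; 3252.67 items → 3252 complete.

3252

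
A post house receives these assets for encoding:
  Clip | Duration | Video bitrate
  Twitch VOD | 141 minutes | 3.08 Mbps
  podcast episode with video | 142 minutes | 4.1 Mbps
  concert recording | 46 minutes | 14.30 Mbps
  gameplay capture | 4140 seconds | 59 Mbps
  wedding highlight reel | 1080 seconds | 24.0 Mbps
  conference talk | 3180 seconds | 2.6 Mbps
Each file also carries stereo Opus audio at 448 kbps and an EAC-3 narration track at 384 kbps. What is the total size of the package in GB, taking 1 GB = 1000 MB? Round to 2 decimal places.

Audio total: 448 + 384 = 832 kbps = 0.832 Mbps.
Twitch VOD: 3.912 Mbps × 8460 s = 33095.5 Mb
podcast episode with video: 4.932 Mbps × 8520 s = 42020.6 Mb
concert recording: 15.132 Mbps × 2760 s = 41764.3 Mb
gameplay capture: 59.832 Mbps × 4140 s = 247704.5 Mb
wedding highlight reel: 24.832 Mbps × 1080 s = 26818.6 Mb
conference talk: 3.432 Mbps × 3180 s = 10913.8 Mb
Total: 402317.3 Mb = 50289.7 MB.
= 50.29 GB.

50.29 GB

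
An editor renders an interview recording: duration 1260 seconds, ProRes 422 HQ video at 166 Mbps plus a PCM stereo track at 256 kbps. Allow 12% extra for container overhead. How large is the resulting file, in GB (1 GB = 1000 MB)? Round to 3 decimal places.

29.328 GB

Audio: 256 kbps = 0.256 Mbps.
Total bitrate: 166 + 0.256 = 166.256 Mbps.
Stream data: 166.256 Mbps × 1260 s = 209482.6 Mb.
With 12% container overhead: ×1.12.
234,620 Mb ÷ 8 = 29,328 MB → 29.33 GB.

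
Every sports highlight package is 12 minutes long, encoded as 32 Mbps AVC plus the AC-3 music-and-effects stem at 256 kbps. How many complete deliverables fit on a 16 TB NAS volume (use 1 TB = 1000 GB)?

5511

12 min = 720 s
Audio: 256 kbps = 0.256 Mbps.
Total bitrate: 32.256 Mbps.
Per item: 32.256 Mbps × 720 s = 23,224 Mb = 2,903 MB.
Capacity: 16 TB = 128,000,000 Mb; 5511.46 items → 5511 complete.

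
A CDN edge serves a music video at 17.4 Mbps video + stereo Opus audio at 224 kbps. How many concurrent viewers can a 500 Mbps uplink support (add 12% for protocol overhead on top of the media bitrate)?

25

Audio: 224 kbps = 0.224 Mbps.
Per-viewer media rate: 17.624 Mbps.
On the wire with 12% overhead: 19.739 Mbps.
500 Mbps = 500.0 Mbps; 500.0 / 19.739 = 25.33 → 25 viewers.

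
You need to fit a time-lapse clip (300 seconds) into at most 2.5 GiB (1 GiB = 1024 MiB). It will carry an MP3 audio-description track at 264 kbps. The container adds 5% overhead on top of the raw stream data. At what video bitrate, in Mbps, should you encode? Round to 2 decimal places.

Budget: 2.5 GiB = 21474.8 Mb.
Stream payload after overhead: 21474.8 / 1.05 = 20452.2 Mb.
Total bitrate budget: 20452.2 Mb / 300 s = 68.174 Mbps.
Audio: 264 kbps = 0.264 Mbps.
Video: 68.174 − 0.264 = 67.910 Mbps.

67.91 Mbps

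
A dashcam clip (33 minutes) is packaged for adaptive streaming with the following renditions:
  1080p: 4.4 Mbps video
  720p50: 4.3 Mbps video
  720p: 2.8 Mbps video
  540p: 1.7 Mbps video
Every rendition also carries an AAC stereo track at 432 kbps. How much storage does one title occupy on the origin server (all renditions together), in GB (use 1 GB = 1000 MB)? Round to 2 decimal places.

33 min = 1980 s
Audio: 432 kbps = 0.432 Mbps.
Sum of rendition bitrates: (4.4+0.432) + (4.3+0.432) + (2.8+0.432) + (1.7+0.432) = 14.928 Mbps.
× 1980 s = 29,557 Mb = 3,695 MB = 3.695 GB.

3.69 GB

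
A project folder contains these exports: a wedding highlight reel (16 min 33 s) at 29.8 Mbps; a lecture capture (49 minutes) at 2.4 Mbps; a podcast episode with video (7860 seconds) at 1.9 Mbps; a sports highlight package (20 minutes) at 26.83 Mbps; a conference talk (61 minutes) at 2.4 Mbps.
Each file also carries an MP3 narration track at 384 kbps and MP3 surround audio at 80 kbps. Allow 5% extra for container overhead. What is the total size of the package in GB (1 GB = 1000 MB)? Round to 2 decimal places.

Audio total: 384 + 80 = 464 kbps = 0.464 Mbps.
wedding highlight reel: 30.264 Mbps × 993 s × 1.05 = 31554.8 Mb
lecture capture: 2.864 Mbps × 2940 s × 1.05 = 8841.2 Mb
podcast episode with video: 2.364 Mbps × 7860 s × 1.05 = 19510.1 Mb
sports highlight package: 27.294 Mbps × 1200 s × 1.05 = 34390.4 Mb
conference talk: 2.864 Mbps × 3660 s × 1.05 = 11006.4 Mb
Total: 105302.8 Mb = 13162.9 MB.
= 13.16 GB.

13.16 GB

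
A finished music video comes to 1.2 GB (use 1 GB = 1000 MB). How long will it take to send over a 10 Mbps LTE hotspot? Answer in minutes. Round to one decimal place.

16.0 minutes

File: 1.2 GB = 9600.0 Mb.
At 10 Mbps: 9600.0 / 10 = 960.0 s ≈ 16 minutes.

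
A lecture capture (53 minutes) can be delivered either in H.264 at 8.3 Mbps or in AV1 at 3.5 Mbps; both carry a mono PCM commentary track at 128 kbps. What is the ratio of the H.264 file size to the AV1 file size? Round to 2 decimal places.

53 min = 3180 s
Audio: 128 kbps = 0.128 Mbps.
H.264: 8.428 Mbps × 3180 s = 26801.0 Mb = 3.350 GB.
AV1: 3.628 Mbps × 3180 s = 11537.0 Mb = 1.442 GB.
Ratio: 3.350 / 1.442 = 2.323.

2.32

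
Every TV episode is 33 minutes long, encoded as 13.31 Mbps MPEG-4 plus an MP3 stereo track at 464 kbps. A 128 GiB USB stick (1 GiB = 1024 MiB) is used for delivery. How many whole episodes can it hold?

33 min = 1980 s
Audio: 464 kbps = 0.464 Mbps.
Total bitrate: 13.774 Mbps.
Per item: 13.774 Mbps × 1980 s = 27,273 Mb = 3,409 MB.
Capacity: 128 GiB = 1,099,512 Mb; 40.32 items → 40 complete.

40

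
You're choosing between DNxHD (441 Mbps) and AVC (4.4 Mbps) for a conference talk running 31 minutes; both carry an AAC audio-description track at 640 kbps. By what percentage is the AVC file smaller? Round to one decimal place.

31 min = 1860 s
Audio: 640 kbps = 0.640 Mbps.
DNxHD: 441.640 Mbps × 1860 s = 821450.4 Mb = 102.681 GB.
AVC: 5.040 Mbps × 1860 s = 9374.4 Mb = 1.172 GB.
Reduction: (1 − 1.172/102.681) × 100 = 98.86%.

98.9%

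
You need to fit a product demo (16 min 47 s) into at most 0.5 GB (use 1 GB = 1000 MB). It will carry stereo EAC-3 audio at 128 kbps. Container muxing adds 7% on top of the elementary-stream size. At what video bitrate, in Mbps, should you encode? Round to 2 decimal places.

Budget: 0.5 GB = 4000.0 Mb.
Stream payload after overhead: 4000.0 / 1.07 = 3738.3 Mb.
16 min 47 s = 1007 s
Total bitrate budget: 3738.3 Mb / 1007 s = 3.712 Mbps.
Audio: 128 kbps = 0.128 Mbps.
Video: 3.712 − 0.128 = 3.584 Mbps.

3.58 Mbps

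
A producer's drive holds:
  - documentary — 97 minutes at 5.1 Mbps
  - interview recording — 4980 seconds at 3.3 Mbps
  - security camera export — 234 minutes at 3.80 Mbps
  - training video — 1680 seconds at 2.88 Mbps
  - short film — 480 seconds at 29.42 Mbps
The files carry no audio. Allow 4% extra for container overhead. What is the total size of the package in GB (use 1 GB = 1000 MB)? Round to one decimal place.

15.4 GB

documentary: 5.100 Mbps × 5820 s × 1.04 = 30869.3 Mb
interview recording: 3.300 Mbps × 4980 s × 1.04 = 17091.4 Mb
security camera export: 3.800 Mbps × 14040 s × 1.04 = 55486.1 Mb
training video: 2.880 Mbps × 1680 s × 1.04 = 5031.9 Mb
short film: 29.420 Mbps × 480 s × 1.04 = 14686.5 Mb
Total: 123165.1 Mb = 15395.6 MB.
= 15.40 GB.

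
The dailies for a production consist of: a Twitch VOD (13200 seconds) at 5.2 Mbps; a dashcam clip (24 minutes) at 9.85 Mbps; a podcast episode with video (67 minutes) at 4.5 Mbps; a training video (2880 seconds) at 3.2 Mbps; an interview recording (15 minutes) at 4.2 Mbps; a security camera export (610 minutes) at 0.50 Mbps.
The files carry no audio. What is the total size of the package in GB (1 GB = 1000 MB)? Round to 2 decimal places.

Twitch VOD: 5.200 Mbps × 13200 s = 68640.0 Mb
dashcam clip: 9.850 Mbps × 1440 s = 14184.0 Mb
podcast episode with video: 4.500 Mbps × 4020 s = 18090.0 Mb
training video: 3.200 Mbps × 2880 s = 9216.0 Mb
interview recording: 4.200 Mbps × 900 s = 3780.0 Mb
security camera export: 0.500 Mbps × 36600 s = 18300.0 Mb
Total: 132210.0 Mb = 16526.2 MB.
= 16.53 GB.

16.53 GB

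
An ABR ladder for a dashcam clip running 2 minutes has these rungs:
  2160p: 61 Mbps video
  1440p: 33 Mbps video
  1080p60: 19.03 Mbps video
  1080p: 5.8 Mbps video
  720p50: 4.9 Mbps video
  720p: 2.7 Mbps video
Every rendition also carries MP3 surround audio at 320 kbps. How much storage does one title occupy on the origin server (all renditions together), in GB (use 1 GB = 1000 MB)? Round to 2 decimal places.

1.93 GB

2 min = 120 s
Audio: 320 kbps = 0.320 Mbps.
Sum of rendition bitrates: (61+0.320) + (33+0.320) + (19.03+0.320) + (5.8+0.320) + (4.9+0.320) + (2.7+0.320) = 128.350 Mbps.
× 120 s = 15,402 Mb = 1,925 MB = 1.925 GB.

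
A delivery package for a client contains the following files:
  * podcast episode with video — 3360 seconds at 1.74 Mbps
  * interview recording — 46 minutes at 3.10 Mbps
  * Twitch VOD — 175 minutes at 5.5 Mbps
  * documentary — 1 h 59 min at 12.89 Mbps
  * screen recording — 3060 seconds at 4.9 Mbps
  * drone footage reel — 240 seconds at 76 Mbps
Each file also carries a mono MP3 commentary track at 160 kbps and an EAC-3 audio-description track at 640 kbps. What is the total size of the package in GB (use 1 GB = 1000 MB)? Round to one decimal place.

27.4 GB

Audio total: 160 + 640 = 800 kbps = 0.800 Mbps.
podcast episode with video: 2.540 Mbps × 3360 s = 8534.4 Mb
interview recording: 3.900 Mbps × 2760 s = 10764.0 Mb
Twitch VOD: 6.300 Mbps × 10500 s = 66150.0 Mb
documentary: 13.690 Mbps × 7140 s = 97746.6 Mb
screen recording: 5.700 Mbps × 3060 s = 17442.0 Mb
drone footage reel: 76.800 Mbps × 240 s = 18432.0 Mb
Total: 219069.0 Mb = 27383.6 MB.
= 27.38 GB.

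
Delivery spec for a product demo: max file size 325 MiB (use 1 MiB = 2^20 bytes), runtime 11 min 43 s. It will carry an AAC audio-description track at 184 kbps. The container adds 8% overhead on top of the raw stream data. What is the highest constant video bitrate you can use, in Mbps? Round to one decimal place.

3.4 Mbps

Budget: 325 MiB = 2726.3 Mb.
Stream payload after overhead: 2726.3 / 1.08 = 2524.3 Mb.
11 min 43 s = 703 s
Total bitrate budget: 2524.3 Mb / 703 s = 3.591 Mbps.
Audio: 184 kbps = 0.184 Mbps.
Video: 3.591 − 0.184 = 3.407 Mbps.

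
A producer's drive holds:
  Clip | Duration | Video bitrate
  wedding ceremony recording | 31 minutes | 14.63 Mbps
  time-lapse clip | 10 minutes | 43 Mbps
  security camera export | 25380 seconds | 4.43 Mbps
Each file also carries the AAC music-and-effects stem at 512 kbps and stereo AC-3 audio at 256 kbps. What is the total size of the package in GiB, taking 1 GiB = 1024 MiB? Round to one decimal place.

Audio total: 512 + 256 = 768 kbps = 0.768 Mbps.
wedding ceremony recording: 15.398 Mbps × 1860 s = 28640.3 Mb
time-lapse clip: 43.768 Mbps × 600 s = 26260.8 Mb
security camera export: 5.198 Mbps × 25380 s = 131925.2 Mb
Total: 186826.3 Mb = 23353.3 MB.
= 21.75 GiB.

21.7 GiB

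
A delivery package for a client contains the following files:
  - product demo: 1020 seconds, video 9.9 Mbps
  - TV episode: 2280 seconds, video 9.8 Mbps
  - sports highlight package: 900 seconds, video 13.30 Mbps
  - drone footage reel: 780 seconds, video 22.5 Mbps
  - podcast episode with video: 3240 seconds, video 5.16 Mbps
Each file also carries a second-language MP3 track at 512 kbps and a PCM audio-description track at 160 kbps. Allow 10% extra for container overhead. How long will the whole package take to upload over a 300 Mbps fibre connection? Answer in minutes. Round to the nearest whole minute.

5 minutes

Audio total: 512 + 160 = 672 kbps = 0.672 Mbps.
product demo: 10.572 Mbps × 1020 s × 1.10 = 11861.8 Mb
TV episode: 10.472 Mbps × 2280 s × 1.10 = 26263.8 Mb
sports highlight package: 13.972 Mbps × 900 s × 1.10 = 13832.3 Mb
drone footage reel: 23.172 Mbps × 780 s × 1.10 = 19881.6 Mb
podcast episode with video: 5.832 Mbps × 3240 s × 1.10 = 20785.2 Mb
Total: 92624.7 Mb = 11578.1 MB.
At 300 Mbps: 92624.7 / 300 = 309 s ≈ 5.15 minutes.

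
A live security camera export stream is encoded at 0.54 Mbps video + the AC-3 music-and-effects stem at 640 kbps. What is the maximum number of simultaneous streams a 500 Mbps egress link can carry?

423

Audio: 640 kbps = 0.640 Mbps.
Per-viewer media rate: 1.180 Mbps.
500 Mbps = 500.0 Mbps; 500.0 / 1.180 = 423.73 → 423 viewers.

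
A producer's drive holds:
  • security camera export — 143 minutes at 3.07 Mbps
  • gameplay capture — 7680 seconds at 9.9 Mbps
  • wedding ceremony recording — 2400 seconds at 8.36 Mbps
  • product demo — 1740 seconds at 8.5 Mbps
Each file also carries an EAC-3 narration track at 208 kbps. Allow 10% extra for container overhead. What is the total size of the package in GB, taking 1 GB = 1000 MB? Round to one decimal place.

Audio: 208 kbps = 0.208 Mbps.
security camera export: 3.278 Mbps × 8580 s × 1.10 = 30937.8 Mb
gameplay capture: 10.108 Mbps × 7680 s × 1.10 = 85392.4 Mb
wedding ceremony recording: 8.568 Mbps × 2400 s × 1.10 = 22619.5 Mb
product demo: 8.708 Mbps × 1740 s × 1.10 = 16667.1 Mb
Total: 155616.8 Mb = 19452.1 MB.
= 19.45 GB.

19.5 GB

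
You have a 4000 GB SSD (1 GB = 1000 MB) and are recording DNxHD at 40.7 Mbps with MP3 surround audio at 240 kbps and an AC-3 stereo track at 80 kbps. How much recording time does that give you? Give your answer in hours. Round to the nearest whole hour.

Audio total: 240 + 80 = 320 kbps = 0.320 Mbps.
Total bitrate: 40.7 + 0.320 = 41.020 Mbps.
Capacity: 4000 GB = 32,000,000 Mb.
Recording time: 32,000,000 / 41.020 = 780,107 s ≈ 217 hours.

217 hours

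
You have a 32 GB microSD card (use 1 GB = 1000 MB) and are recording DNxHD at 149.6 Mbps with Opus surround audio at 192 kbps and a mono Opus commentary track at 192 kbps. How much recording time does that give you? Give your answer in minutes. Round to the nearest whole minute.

Audio total: 192 + 192 = 384 kbps = 0.384 Mbps.
Total bitrate: 149.6 + 0.384 = 149.984 Mbps.
Capacity: 32 GB = 256,000 Mb.
Recording time: 256,000 / 149.984 = 1,707 s ≈ 28.4 minutes.

28 minutes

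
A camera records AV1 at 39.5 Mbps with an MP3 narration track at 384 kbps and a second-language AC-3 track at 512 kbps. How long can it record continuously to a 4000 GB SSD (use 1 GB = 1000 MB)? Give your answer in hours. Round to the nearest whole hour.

220 hours

Audio total: 384 + 512 = 896 kbps = 0.896 Mbps.
Total bitrate: 39.5 + 0.896 = 40.396 Mbps.
Capacity: 4000 GB = 32,000,000 Mb.
Recording time: 32,000,000 / 40.396 = 792,158 s ≈ 220 hours.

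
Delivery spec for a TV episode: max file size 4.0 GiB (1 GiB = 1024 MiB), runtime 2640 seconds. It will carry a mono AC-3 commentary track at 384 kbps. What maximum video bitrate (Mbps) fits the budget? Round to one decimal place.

12.6 Mbps

Budget: 4.0 GiB = 34359.7 Mb.
Total bitrate budget: 34359.7 Mb / 2640 s = 13.015 Mbps.
Audio: 384 kbps = 0.384 Mbps.
Video: 13.015 − 0.384 = 12.631 Mbps.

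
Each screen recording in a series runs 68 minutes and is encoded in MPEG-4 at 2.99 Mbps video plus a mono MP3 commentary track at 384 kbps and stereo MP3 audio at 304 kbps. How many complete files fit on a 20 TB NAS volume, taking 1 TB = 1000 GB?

68 min = 4080 s
Audio total: 384 + 304 = 688 kbps = 0.688 Mbps.
Total bitrate: 3.678 Mbps.
Per item: 3.678 Mbps × 4080 s = 15,006 Mb = 1,876 MB.
Capacity: 20 TB = 160,000,000 Mb; 10662.23 items → 10662 complete.

10662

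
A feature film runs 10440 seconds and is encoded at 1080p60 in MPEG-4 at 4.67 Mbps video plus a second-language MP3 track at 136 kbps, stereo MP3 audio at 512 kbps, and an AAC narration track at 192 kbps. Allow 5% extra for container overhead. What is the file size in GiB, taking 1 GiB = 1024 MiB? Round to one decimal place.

7.0 GiB

Audio total: 136 + 512 + 192 = 840 kbps = 0.840 Mbps.
Total bitrate: 4.67 + 0.840 = 5.510 Mbps.
Stream data: 5.510 Mbps × 10440 s = 57524.4 Mb.
With 5% container overhead: ×1.05.
60,401 Mb = 7,550,077,500 bytes ÷ 1,073,741,824 = 7.032 GiB.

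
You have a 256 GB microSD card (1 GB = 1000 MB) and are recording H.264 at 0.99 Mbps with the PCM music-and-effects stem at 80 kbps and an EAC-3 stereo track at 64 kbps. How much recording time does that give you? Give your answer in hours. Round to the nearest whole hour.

Audio total: 80 + 64 = 144 kbps = 0.144 Mbps.
Total bitrate: 0.99 + 0.144 = 1.134 Mbps.
Capacity: 256 GB = 2,048,000 Mb.
Recording time: 2,048,000 / 1.134 = 1,805,996 s ≈ 502 hours.

502 hours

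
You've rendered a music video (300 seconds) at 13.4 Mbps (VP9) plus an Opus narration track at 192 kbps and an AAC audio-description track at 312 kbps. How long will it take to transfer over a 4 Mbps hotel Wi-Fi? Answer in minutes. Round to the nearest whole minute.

17 minutes

Audio total: 192 + 312 = 504 kbps = 0.504 Mbps.
Total bitrate: 13.904 Mbps.
File: 13.904 Mbps × 300 s = 4171.2 Mb.
At 4 Mbps: 4171.2 / 4 = 1042.8 s ≈ 17.4 minutes.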